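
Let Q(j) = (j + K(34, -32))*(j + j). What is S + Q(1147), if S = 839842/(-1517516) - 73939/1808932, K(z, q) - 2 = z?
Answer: 1862402697624601789/686270813228 ≈ 2.7138e+6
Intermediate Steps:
K(z, q) = 2 + z
Q(j) = 2*j*(36 + j) (Q(j) = (j + (2 + 34))*(j + j) = (j + 36)*(2*j) = (36 + j)*(2*j) = 2*j*(36 + j))
S = -407855171067/686270813228 (S = 839842*(-1/1517516) - 73939*1/1808932 = -419921/758758 - 73939/1808932 = -407855171067/686270813228 ≈ -0.59431)
S + Q(1147) = -407855171067/686270813228 + 2*1147*(36 + 1147) = -407855171067/686270813228 + 2*1147*1183 = -407855171067/686270813228 + 2713802 = 1862402697624601789/686270813228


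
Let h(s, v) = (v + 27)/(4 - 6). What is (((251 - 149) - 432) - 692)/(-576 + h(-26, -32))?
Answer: 2044/1147 ≈ 1.7820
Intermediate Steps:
h(s, v) = -27/2 - v/2 (h(s, v) = (27 + v)/(-2) = (27 + v)*(-1/2) = -27/2 - v/2)
(((251 - 149) - 432) - 692)/(-576 + h(-26, -32)) = (((251 - 149) - 432) - 692)/(-576 + (-27/2 - 1/2*(-32))) = ((102 - 432) - 692)/(-576 + (-27/2 + 16)) = (-330 - 692)/(-576 + 5/2) = -1022/(-1147/2) = -1022*(-2/1147) = 2044/1147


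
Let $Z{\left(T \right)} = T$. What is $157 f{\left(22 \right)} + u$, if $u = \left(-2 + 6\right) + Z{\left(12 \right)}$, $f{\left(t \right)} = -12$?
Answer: $-1868$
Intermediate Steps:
$u = 16$ ($u = \left(-2 + 6\right) + 12 = 4 + 12 = 16$)
$157 f{\left(22 \right)} + u = 157 \left(-12\right) + 16 = -1884 + 16 = -1868$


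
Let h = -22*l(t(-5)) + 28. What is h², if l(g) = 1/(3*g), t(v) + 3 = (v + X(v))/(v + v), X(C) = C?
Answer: 9025/9 ≈ 1002.8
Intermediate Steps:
t(v) = -2 (t(v) = -3 + (v + v)/(v + v) = -3 + (2*v)/((2*v)) = -3 + (2*v)*(1/(2*v)) = -3 + 1 = -2)
l(g) = 1/(3*g)
h = 95/3 (h = -22/(3*(-2)) + 28 = -22*(-1)/(3*2) + 28 = -22*(-⅙) + 28 = 11/3 + 28 = 95/3 ≈ 31.667)
h² = (95/3)² = 9025/9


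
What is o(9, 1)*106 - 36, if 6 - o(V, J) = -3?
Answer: 918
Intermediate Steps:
o(V, J) = 9 (o(V, J) = 6 - 1*(-3) = 6 + 3 = 9)
o(9, 1)*106 - 36 = 9*106 - 36 = 954 - 36 = 918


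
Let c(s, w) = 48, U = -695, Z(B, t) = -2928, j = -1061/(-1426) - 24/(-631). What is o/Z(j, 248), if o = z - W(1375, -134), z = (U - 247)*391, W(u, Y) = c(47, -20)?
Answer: 61395/488 ≈ 125.81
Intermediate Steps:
j = 703715/899806 (j = -1061*(-1/1426) - 24*(-1/631) = 1061/1426 + 24/631 = 703715/899806 ≈ 0.78207)
W(u, Y) = 48
z = -368322 (z = (-695 - 247)*391 = -942*391 = -368322)
o = -368370 (o = -368322 - 1*48 = -368322 - 48 = -368370)
o/Z(j, 248) = -368370/(-2928) = -368370*(-1/2928) = 61395/488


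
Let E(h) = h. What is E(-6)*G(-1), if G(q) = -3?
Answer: 18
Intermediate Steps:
E(-6)*G(-1) = -6*(-3) = 18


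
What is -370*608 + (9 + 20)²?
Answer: -224119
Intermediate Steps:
-370*608 + (9 + 20)² = -224960 + 29² = -224960 + 841 = -224119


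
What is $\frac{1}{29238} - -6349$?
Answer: $\frac{185632063}{29238} \approx 6349.0$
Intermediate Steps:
$\frac{1}{29238} - -6349 = \frac{1}{29238} + 6349 = \frac{185632063}{29238}$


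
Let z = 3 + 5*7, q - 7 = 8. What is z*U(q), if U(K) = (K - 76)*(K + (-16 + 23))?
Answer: -50996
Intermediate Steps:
q = 15 (q = 7 + 8 = 15)
z = 38 (z = 3 + 35 = 38)
U(K) = (-76 + K)*(7 + K) (U(K) = (-76 + K)*(K + 7) = (-76 + K)*(7 + K))
z*U(q) = 38*(-532 + 15**2 - 69*15) = 38*(-532 + 225 - 1035) = 38*(-1342) = -50996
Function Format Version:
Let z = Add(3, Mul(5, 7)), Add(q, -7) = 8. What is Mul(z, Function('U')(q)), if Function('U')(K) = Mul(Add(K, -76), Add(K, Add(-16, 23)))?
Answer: -50996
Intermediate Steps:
q = 15 (q = Add(7, 8) = 15)
z = 38 (z = Add(3, 35) = 38)
Function('U')(K) = Mul(Add(-76, K), Add(7, K)) (Function('U')(K) = Mul(Add(-76, K), Add(K, 7)) = Mul(Add(-76, K), Add(7, K)))
Mul(z, Function('U')(q)) = Mul(38, Add(-532, Pow(15, 2), Mul(-69, 15))) = Mul(38, Add(-532, 225, -1035)) = Mul(38, -1342) = -50996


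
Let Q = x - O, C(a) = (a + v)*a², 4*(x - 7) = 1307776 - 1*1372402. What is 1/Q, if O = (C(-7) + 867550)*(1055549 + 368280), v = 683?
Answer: -2/2564811553791 ≈ -7.7978e-13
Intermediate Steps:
x = -32299/2 (x = 7 + (1307776 - 1*1372402)/4 = 7 + (1307776 - 1372402)/4 = 7 + (¼)*(-64626) = 7 - 32313/2 = -32299/2 ≈ -16150.)
C(a) = a²*(683 + a) (C(a) = (a + 683)*a² = (683 + a)*a² = a²*(683 + a))
O = 1282405760746 (O = ((-7)²*(683 - 7) + 867550)*(1055549 + 368280) = (49*676 + 867550)*1423829 = (33124 + 867550)*1423829 = 900674*1423829 = 1282405760746)
Q = -2564811553791/2 (Q = -32299/2 - 1*1282405760746 = -32299/2 - 1282405760746 = -2564811553791/2 ≈ -1.2824e+12)
1/Q = 1/(-2564811553791/2) = -2/2564811553791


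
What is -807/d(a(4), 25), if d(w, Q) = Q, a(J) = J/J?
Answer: -807/25 ≈ -32.280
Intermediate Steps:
a(J) = 1
-807/d(a(4), 25) = -807/25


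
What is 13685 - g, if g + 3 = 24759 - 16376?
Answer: 5305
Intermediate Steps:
g = 8380 (g = -3 + (24759 - 16376) = -3 + 8383 = 8380)
13685 - g = 13685 - 1*8380 = 13685 - 8380 = 5305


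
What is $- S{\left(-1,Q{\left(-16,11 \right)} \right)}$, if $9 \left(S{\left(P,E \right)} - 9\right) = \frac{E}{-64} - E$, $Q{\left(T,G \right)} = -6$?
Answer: $- \frac{929}{96} \approx -9.6771$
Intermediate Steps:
$S{\left(P,E \right)} = 9 - \frac{65 E}{576}$ ($S{\left(P,E \right)} = 9 + \frac{\frac{E}{-64} - E}{9} = 9 + \frac{E \left(- \frac{1}{64}\right) - E}{9} = 9 + \frac{- \frac{E}{64} - E}{9} = 9 + \frac{\left(- \frac{65}{64}\right) E}{9} = 9 - \frac{65 E}{576}$)
$- S{\left(-1,Q{\left(-16,11 \right)} \right)} = - (9 - - \frac{65}{96}) = - (9 + \frac{65}{96}) = \left(-1\right) \frac{929}{96} = - \frac{929}{96}$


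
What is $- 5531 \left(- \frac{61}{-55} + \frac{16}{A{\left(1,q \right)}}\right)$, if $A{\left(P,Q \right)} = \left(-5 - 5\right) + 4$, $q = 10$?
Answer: $\frac{1421467}{165} \approx 8615.0$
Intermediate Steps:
$A{\left(P,Q \right)} = -6$ ($A{\left(P,Q \right)} = -10 + 4 = -6$)
$- 5531 \left(- \frac{61}{-55} + \frac{16}{A{\left(1,q \right)}}\right) = - 5531 \left(- \frac{61}{-55} + \frac{16}{-6}\right) = - 5531 \left(\left(-61\right) \left(- \frac{1}{55}\right) + 16 \left(- \frac{1}{6}\right)\right) = - 5531 \left(\frac{61}{55} - \frac{8}{3}\right) = \left(-5531\right) \left(- \frac{257}{165}\right) = \frac{1421467}{165}$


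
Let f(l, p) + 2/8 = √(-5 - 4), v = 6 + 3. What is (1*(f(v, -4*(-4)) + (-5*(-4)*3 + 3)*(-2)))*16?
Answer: -2020 + 48*I ≈ -2020.0 + 48.0*I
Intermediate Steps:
v = 9
f(l, p) = -¼ + 3*I (f(l, p) = -¼ + √(-5 - 4) = -¼ + √(-9) = -¼ + 3*I)
(1*(f(v, -4*(-4)) + (-5*(-4)*3 + 3)*(-2)))*16 = (1*((-¼ + 3*I) + (-5*(-4)*3 + 3)*(-2)))*16 = (1*((-¼ + 3*I) + (20*3 + 3)*(-2)))*16 = (1*((-¼ + 3*I) + (60 + 3)*(-2)))*16 = (1*((-¼ + 3*I) + 63*(-2)))*16 = (1*((-¼ + 3*I) - 126))*16 = (1*(-505/4 + 3*I))*16 = (-505/4 + 3*I)*16 = -2020 + 48*I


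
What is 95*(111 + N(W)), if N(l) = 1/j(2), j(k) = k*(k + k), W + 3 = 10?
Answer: 84455/8 ≈ 10557.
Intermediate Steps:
W = 7 (W = -3 + 10 = 7)
j(k) = 2*k**2 (j(k) = k*(2*k) = 2*k**2)
N(l) = 1/8 (N(l) = 1/(2*2**2) = 1/(2*4) = 1/8)
95*(111 + N(W)) = 95*(111 + 1/8) = 95*(889/8) = 84455/8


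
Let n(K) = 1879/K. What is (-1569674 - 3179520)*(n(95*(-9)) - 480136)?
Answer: 1949630377613846/855 ≈ 2.2803e+12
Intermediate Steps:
(-1569674 - 3179520)*(n(95*(-9)) - 480136) = (-1569674 - 3179520)*(1879/((95*(-9))) - 480136) = -4749194*(1879/(-855) - 480136) = -4749194*(1879*(-1/855) - 480136) = -4749194*(-1879/855 - 480136) = -4749194*(-410518159/855) = 1949630377613846/855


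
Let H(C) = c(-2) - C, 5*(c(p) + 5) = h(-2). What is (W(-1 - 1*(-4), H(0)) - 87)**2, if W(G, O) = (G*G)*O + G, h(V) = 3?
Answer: 381924/25 ≈ 15277.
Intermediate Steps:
c(p) = -22/5 (c(p) = -5 + (1/5)*3 = -5 + 3/5 = -22/5)
H(C) = -22/5 - C
W(G, O) = G + O*G**2 (W(G, O) = G**2*O + G = O*G**2 + G = G + O*G**2)
(W(-1 - 1*(-4), H(0)) - 87)**2 = ((-1 - 1*(-4))*(1 + (-1 - 1*(-4))*(-22/5 - 1*0)) - 87)**2 = ((-1 + 4)*(1 + (-1 + 4)*(-22/5 + 0)) - 87)**2 = (3*(1 + 3*(-22/5)) - 87)**2 = (3*(1 - 66/5) - 87)**2 = (3*(-61/5) - 87)**2 = (-183/5 - 87)**2 = (-618/5)**2 = 381924/25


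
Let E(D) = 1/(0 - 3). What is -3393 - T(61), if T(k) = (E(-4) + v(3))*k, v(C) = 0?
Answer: -10118/3 ≈ -3372.7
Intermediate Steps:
E(D) = -⅓ (E(D) = 1/(-3) = -⅓)
T(k) = -k/3 (T(k) = (-⅓ + 0)*k = -k/3)
-3393 - T(61) = -3393 - (-1)*61/3 = -3393 - 1*(-61/3) = -3393 + 61/3 = -10118/3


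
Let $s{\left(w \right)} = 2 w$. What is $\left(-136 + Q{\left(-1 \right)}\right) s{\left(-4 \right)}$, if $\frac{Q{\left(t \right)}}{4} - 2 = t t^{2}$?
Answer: $1056$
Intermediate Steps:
$Q{\left(t \right)} = 8 + 4 t^{3}$ ($Q{\left(t \right)} = 8 + 4 t t^{2} = 8 + 4 t^{3}$)
$\left(-136 + Q{\left(-1 \right)}\right) s{\left(-4 \right)} = \left(-136 + \left(8 + 4 \left(-1\right)^{3}\right)\right) 2 \left(-4\right) = \left(-136 + \left(8 + 4 \left(-1\right)\right)\right) \left(-8\right) = \left(-136 + \left(8 - 4\right)\right) \left(-8\right) = \left(-136 + 4\right) \left(-8\right) = \left(-132\right) \left(-8\right) = 1056$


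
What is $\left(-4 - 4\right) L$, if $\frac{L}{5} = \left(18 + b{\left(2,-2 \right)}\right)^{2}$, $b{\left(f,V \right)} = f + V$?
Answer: $-12960$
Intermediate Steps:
$b{\left(f,V \right)} = V + f$
$L = 1620$ ($L = 5 \left(18 + \left(-2 + 2\right)\right)^{2} = 5 \left(18 + 0\right)^{2} = 5 \cdot 18^{2} = 5 \cdot 324 = 1620$)
$\left(-4 - 4\right) L = \left(-4 - 4\right) 1620 = \left(-8\right) 1620 = -12960$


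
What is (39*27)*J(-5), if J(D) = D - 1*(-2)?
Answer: -3159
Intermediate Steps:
J(D) = 2 + D (J(D) = D + 2 = 2 + D)
(39*27)*J(-5) = (39*27)*(2 - 5) = 1053*(-3) = -3159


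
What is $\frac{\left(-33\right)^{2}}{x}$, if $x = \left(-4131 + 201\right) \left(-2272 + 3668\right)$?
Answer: $- \frac{363}{1828760} \approx -0.0001985$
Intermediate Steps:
$x = -5486280$ ($x = \left(-3930\right) 1396 = -5486280$)
$\frac{\left(-33\right)^{2}}{x} = \frac{\left(-33\right)^{2}}{-5486280} = 1089 \left(- \frac{1}{5486280}\right) = - \frac{363}{1828760}$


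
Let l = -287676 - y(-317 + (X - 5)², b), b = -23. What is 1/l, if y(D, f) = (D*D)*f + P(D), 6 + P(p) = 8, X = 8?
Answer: 1/1894194 ≈ 5.2793e-7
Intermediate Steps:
P(p) = 2 (P(p) = -6 + 8 = 2)
y(D, f) = 2 + f*D² (y(D, f) = (D*D)*f + 2 = D²*f + 2 = f*D² + 2 = 2 + f*D²)
l = 1894194 (l = -287676 - (2 - 23*(-317 + (8 - 5)²)²) = -287676 - (2 - 23*(-317 + 3²)²) = -287676 - (2 - 23*(-317 + 9)²) = -287676 - (2 - 23*(-308)²) = -287676 - (2 - 23*94864) = -287676 - (2 - 2181872) = -287676 - 1*(-2181870) = -287676 + 2181870 = 1894194)
1/l = 1/1894194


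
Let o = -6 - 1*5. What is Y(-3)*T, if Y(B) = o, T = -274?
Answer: 3014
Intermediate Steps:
o = -11 (o = -6 - 5 = -11)
Y(B) = -11
Y(-3)*T = -11*(-274) = 3014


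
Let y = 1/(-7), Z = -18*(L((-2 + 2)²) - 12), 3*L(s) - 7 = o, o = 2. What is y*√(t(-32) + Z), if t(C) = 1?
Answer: -√163/7 ≈ -1.8239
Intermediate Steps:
L(s) = 3 (L(s) = 7/3 + (⅓)*2 = 7/3 + ⅔ = 3)
Z = 162 (Z = -18*(3 - 12) = -18*(-9) = 162)
y = -⅐ ≈ -0.14286
y*√(t(-32) + Z) = -√(1 + 162)/7 = -√163/7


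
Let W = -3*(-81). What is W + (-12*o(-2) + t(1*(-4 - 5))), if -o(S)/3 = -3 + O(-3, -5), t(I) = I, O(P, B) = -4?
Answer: -18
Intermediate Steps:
W = 243
o(S) = 21 (o(S) = -3*(-3 - 4) = -3*(-7) = 21)
W + (-12*o(-2) + t(1*(-4 - 5))) = 243 + (-12*21 + 1*(-4 - 5)) = 243 + (-252 + 1*(-9)) = 243 + (-252 - 9) = 243 - 261 = -18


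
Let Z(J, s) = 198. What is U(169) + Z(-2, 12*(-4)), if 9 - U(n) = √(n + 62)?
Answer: 207 - √231 ≈ 191.80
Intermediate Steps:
U(n) = 9 - √(62 + n) (U(n) = 9 - √(n + 62) = 9 - √(62 + n))
U(169) + Z(-2, 12*(-4)) = (9 - √(62 + 169)) + 198 = (9 - √231) + 198 = 207 - √231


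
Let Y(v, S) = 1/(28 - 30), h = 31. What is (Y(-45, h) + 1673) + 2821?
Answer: 8987/2 ≈ 4493.5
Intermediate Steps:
Y(v, S) = -1/2 (Y(v, S) = 1/(-2) = -1/2)
(Y(-45, h) + 1673) + 2821 = (-1/2 + 1673) + 2821 = 3345/2 + 2821 = 8987/2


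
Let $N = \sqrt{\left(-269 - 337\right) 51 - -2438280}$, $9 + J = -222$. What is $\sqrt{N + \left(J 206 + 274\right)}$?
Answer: $\sqrt{-47312 + 3 \sqrt{267486}} \approx 213.92 i$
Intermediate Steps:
$J = -231$ ($J = -9 - 222 = -231$)
$N = 3 \sqrt{267486}$ ($N = \sqrt{\left(-606\right) 51 + 2438280} = \sqrt{-30906 + 2438280} = \sqrt{2407374} = 3 \sqrt{267486} \approx 1551.6$)
$\sqrt{N + \left(J 206 + 274\right)} = \sqrt{3 \sqrt{267486} + \left(\left(-231\right) 206 + 274\right)} = \sqrt{3 \sqrt{267486} + \left(-47586 + 274\right)} = \sqrt{3 \sqrt{267486} - 47312} = \sqrt{-47312 + 3 \sqrt{267486}}$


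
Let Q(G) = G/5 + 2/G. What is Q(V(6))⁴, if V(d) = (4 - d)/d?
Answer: 68574961/50625 ≈ 1354.6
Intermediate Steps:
V(d) = (4 - d)/d
Q(G) = 2/G + G/5 (Q(G) = G*(⅕) + 2/G = G/5 + 2/G = 2/G + G/5)
Q(V(6))⁴ = (2/(((4 - 1*6)/6)) + ((4 - 1*6)/6)/5)⁴ = (2/(((4 - 6)/6)) + ((4 - 6)/6)/5)⁴ = (2/(((⅙)*(-2))) + ((⅙)*(-2))/5)⁴ = (2/(-⅓) + (⅕)*(-⅓))⁴ = (2*(-3) - 1/15)⁴ = (-6 - 1/15)⁴ = (-91/15)⁴ = 68574961/50625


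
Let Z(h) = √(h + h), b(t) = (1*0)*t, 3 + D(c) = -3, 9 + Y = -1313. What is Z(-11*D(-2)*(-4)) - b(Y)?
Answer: 4*I*√33 ≈ 22.978*I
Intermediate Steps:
Y = -1322 (Y = -9 - 1313 = -1322)
D(c) = -6 (D(c) = -3 - 3 = -6)
b(t) = 0 (b(t) = 0*t = 0)
Z(h) = √2*√h (Z(h) = √(2*h) = √2*√h)
Z(-11*D(-2)*(-4)) - b(Y) = √2*√(-11*(-6)*(-4)) - 1*0 = √2*√(66*(-4)) + 0 = √2*√(-264) + 0 = √2*(2*I*√66) + 0 = 4*I*√33 + 0 = 4*I*√33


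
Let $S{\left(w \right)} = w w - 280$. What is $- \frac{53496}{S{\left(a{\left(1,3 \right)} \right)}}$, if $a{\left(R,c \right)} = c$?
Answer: $\frac{53496}{271} \approx 197.4$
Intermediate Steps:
$S{\left(w \right)} = -280 + w^{2}$ ($S{\left(w \right)} = w^{2} - 280 = -280 + w^{2}$)
$- \frac{53496}{S{\left(a{\left(1,3 \right)} \right)}} = - \frac{53496}{-280 + 3^{2}} = - \frac{53496}{-280 + 9} = - \frac{53496}{-271} = \left(-53496\right) \left(- \frac{1}{271}\right) = \frac{53496}{271}$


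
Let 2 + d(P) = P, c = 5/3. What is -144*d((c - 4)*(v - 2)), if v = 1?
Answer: -48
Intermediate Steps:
c = 5/3 (c = 5*(⅓) = 5/3 ≈ 1.6667)
d(P) = -2 + P
-144*d((c - 4)*(v - 2)) = -144*(-2 + (5/3 - 4)*(1 - 2)) = -144*(-2 - 7/3*(-1)) = -144*(-2 + 7/3) = -144*⅓ = -48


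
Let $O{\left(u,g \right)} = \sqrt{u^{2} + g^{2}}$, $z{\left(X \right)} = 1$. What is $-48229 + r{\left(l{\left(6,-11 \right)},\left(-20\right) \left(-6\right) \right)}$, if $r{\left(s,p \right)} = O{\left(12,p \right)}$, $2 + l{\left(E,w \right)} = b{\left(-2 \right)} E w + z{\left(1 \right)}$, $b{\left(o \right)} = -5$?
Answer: $-48229 + 12 \sqrt{101} \approx -48108.0$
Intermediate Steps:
$l{\left(E,w \right)} = -1 - 5 E w$ ($l{\left(E,w \right)} = -2 + \left(- 5 E w + 1\right) = -2 - \left(-1 + 5 E w\right) = -1 - 5 E w$)
$O{\left(u,g \right)} = \sqrt{g^{2} + u^{2}}$
$r{\left(s,p \right)} = \sqrt{144 + p^{2}}$ ($r{\left(s,p \right)} = \sqrt{p^{2} + 12^{2}} = \sqrt{p^{2} + 144} = \sqrt{144 + p^{2}}$)
$-48229 + r{\left(l{\left(6,-11 \right)},\left(-20\right) \left(-6\right) \right)} = -48229 + \sqrt{144 + \left(\left(-20\right) \left(-6\right)\right)^{2}} = -48229 + \sqrt{144 + 120^{2}} = -48229 + \sqrt{144 + 14400} = -48229 + \sqrt{14544} = -48229 + 12 \sqrt{101}$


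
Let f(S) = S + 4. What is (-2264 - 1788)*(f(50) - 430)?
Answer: 1523552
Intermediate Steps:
f(S) = 4 + S
(-2264 - 1788)*(f(50) - 430) = (-2264 - 1788)*((4 + 50) - 430) = -4052*(54 - 430) = -4052*(-376) = 1523552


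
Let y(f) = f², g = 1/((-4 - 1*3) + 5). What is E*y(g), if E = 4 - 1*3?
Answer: ¼ ≈ 0.25000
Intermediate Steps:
g = -½ (g = 1/((-4 - 3) + 5) = 1/(-7 + 5) = 1/(-2) = -½ ≈ -0.50000)
E = 1 (E = 4 - 3 = 1)
E*y(g) = 1*(-½)² = 1*(¼) = ¼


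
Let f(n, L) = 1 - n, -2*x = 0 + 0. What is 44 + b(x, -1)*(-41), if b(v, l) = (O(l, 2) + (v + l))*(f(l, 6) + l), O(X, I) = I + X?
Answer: 44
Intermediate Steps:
x = 0 (x = -(0 + 0)/2 = -1/2*0 = 0)
b(v, l) = 2 + v + 2*l (b(v, l) = ((2 + l) + (v + l))*((1 - l) + l) = ((2 + l) + (l + v))*1 = (2 + v + 2*l)*1 = 2 + v + 2*l)
44 + b(x, -1)*(-41) = 44 + (2 + 0 + 2*(-1))*(-41) = 44 + (2 + 0 - 2)*(-41) = 44 + 0*(-41) = 44 + 0 = 44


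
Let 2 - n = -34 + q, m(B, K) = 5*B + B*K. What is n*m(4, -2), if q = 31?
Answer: 60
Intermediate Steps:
n = 5 (n = 2 - (-34 + 31) = 2 - 1*(-3) = 2 + 3 = 5)
n*m(4, -2) = 5*(4*(5 - 2)) = 5*(4*3) = 5*12 = 60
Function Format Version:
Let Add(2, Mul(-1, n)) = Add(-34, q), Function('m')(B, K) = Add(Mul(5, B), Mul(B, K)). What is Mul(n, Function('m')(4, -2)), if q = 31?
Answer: 60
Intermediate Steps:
n = 5 (n = Add(2, Mul(-1, Add(-34, 31))) = Add(2, Mul(-1, -3)) = Add(2, 3) = 5)
Mul(n, Function('m')(4, -2)) = Mul(5, Mul(4, Add(5, -2))) = Mul(5, Mul(4, 3)) = Mul(5, 12) = 60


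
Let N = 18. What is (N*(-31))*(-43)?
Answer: 23994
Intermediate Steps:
(N*(-31))*(-43) = (18*(-31))*(-43) = -558*(-43) = 23994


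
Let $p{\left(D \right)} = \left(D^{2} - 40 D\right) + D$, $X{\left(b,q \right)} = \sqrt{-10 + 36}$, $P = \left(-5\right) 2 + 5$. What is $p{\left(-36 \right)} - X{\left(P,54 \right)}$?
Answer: $2700 - \sqrt{26} \approx 2694.9$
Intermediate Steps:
$P = -5$ ($P = -10 + 5 = -5$)
$X{\left(b,q \right)} = \sqrt{26}$
$p{\left(D \right)} = D^{2} - 39 D$
$p{\left(-36 \right)} - X{\left(P,54 \right)} = - 36 \left(-39 - 36\right) - \sqrt{26} = \left(-36\right) \left(-75\right) - \sqrt{26} = 2700 - \sqrt{26}$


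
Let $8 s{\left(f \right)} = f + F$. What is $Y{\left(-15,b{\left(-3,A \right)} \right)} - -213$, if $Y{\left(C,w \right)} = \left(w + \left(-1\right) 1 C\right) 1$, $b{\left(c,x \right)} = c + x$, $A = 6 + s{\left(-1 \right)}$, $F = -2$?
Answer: $\frac{1845}{8} \approx 230.63$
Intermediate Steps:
$s{\left(f \right)} = - \frac{1}{4} + \frac{f}{8}$ ($s{\left(f \right)} = \frac{f - 2}{8} = \frac{-2 + f}{8} = - \frac{1}{4} + \frac{f}{8}$)
$A = \frac{45}{8}$ ($A = 6 + \left(- \frac{1}{4} + \frac{1}{8} \left(-1\right)\right) = 6 - \frac{3}{8} = \frac{45}{8} \approx 5.625$)
$Y{\left(C,w \right)} = w - C$ ($Y{\left(C,w \right)} = \left(w - C\right) 1 = w - C$)
$Y{\left(-15,b{\left(-3,A \right)} \right)} - -213 = \left(\left(-3 + \frac{45}{8}\right) - -15\right) - -213 = \left(\frac{21}{8} + 15\right) + 213 = \frac{141}{8} + 213 = \frac{1845}{8}$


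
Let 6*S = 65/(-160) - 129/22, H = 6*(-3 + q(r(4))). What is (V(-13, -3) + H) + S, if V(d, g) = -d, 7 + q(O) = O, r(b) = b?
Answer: -50783/2112 ≈ -24.045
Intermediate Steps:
q(O) = -7 + O
H = -36 (H = 6*(-3 + (-7 + 4)) = 6*(-3 - 3) = 6*(-6) = -36)
S = -2207/2112 (S = (65/(-160) - 129/22)/6 = (65*(-1/160) - 129*1/22)/6 = (-13/32 - 129/22)/6 = (⅙)*(-2207/352) = -2207/2112 ≈ -1.0450)
(V(-13, -3) + H) + S = (-1*(-13) - 36) - 2207/2112 = (13 - 36) - 2207/2112 = -23 - 2207/2112 = -50783/2112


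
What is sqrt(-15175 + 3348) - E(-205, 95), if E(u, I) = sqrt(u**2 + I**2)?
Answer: -5*sqrt(2042) + I*sqrt(11827) ≈ -225.94 + 108.75*I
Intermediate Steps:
E(u, I) = sqrt(I**2 + u**2)
sqrt(-15175 + 3348) - E(-205, 95) = sqrt(-15175 + 3348) - sqrt(95**2 + (-205)**2) = sqrt(-11827) - sqrt(9025 + 42025) = I*sqrt(11827) - sqrt(51050) = I*sqrt(11827) - 5*sqrt(2042) = -5*sqrt(2042) + I*sqrt(11827)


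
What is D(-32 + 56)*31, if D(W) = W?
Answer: 744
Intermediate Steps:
D(-32 + 56)*31 = (-32 + 56)*31 = 24*31 = 744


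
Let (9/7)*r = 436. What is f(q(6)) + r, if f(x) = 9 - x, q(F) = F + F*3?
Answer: 2917/9 ≈ 324.11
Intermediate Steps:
q(F) = 4*F (q(F) = F + 3*F = 4*F)
r = 3052/9 (r = (7/9)*436 = 3052/9 ≈ 339.11)
f(q(6)) + r = (9 - 4*6) + 3052/9 = (9 - 1*24) + 3052/9 = (9 - 24) + 3052/9 = -15 + 3052/9 = 2917/9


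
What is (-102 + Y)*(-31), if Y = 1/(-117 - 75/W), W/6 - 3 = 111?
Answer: 84435630/26701 ≈ 3162.3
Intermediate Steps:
W = 684 (W = 18 + 6*111 = 18 + 666 = 684)
Y = -228/26701 (Y = 1/(-117 - 75/684) = 1/(-117 - 75*1/684) = 1/(-117 - 25/228) = 1/(-26701/228) = -228/26701 ≈ -0.0085390)
(-102 + Y)*(-31) = (-102 - 228/26701)*(-31) = -2723730/26701*(-31) = 84435630/26701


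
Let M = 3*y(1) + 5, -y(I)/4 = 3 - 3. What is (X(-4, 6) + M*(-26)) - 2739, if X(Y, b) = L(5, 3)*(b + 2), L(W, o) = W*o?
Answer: -2749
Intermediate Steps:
y(I) = 0 (y(I) = -4*(3 - 3) = -4*0 = 0)
X(Y, b) = 30 + 15*b (X(Y, b) = (5*3)*(b + 2) = 15*(2 + b) = 30 + 15*b)
M = 5 (M = 3*0 + 5 = 0 + 5 = 5)
(X(-4, 6) + M*(-26)) - 2739 = ((30 + 15*6) + 5*(-26)) - 2739 = ((30 + 90) - 130) - 2739 = (120 - 130) - 2739 = -10 - 2739 = -2749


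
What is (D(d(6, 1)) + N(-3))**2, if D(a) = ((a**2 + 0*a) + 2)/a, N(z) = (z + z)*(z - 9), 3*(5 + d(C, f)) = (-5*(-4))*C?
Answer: 14040009/1225 ≈ 11461.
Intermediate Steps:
d(C, f) = -5 + 20*C/3 (d(C, f) = -5 + ((-5*(-4))*C)/3 = -5 + (20*C)/3 = -5 + 20*C/3)
N(z) = 2*z*(-9 + z) (N(z) = (2*z)*(-9 + z) = 2*z*(-9 + z))
D(a) = (2 + a**2)/a (D(a) = ((a**2 + 0) + 2)/a = (a**2 + 2)/a = (2 + a**2)/a)
(D(d(6, 1)) + N(-3))**2 = (((-5 + (20/3)*6) + 2/(-5 + (20/3)*6)) + 2*(-3)*(-9 - 3))**2 = (((-5 + 40) + 2/(-5 + 40)) + 2*(-3)*(-12))**2 = ((35 + 2/35) + 72)**2 = (1227/35 + 72)**2 = (3747/35)**2 = 14040009/1225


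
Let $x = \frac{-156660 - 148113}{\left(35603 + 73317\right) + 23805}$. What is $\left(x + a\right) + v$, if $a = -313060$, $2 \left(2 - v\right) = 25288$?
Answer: $- \frac{43229102723}{132725} \approx -3.257 \cdot 10^{5}$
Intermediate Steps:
$v = -12642$ ($v = 2 - 12644 = -12642$)
$x = - \frac{304773}{132725}$ ($x = - \frac{304773}{108920 + 23805} = - \frac{304773}{132725} \approx -2.2963$)
$\left(x + a\right) + v = \left(- \frac{304773}{132725} - 313060\right) - 12642 = - \frac{41551193273}{132725} - 12642 = - \frac{43229102723}{132725}$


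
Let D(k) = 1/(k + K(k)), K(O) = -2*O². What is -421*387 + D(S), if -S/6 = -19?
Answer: -4216224907/25878 ≈ -1.6293e+5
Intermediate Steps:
S = 114 (S = -6*(-19) = 114)
D(k) = 1/(k - 2*k²)
-421*387 + D(S) = -421*387 - 1/(114*(-1 + 2*114)) = -162927 - 1*1/114/(-1 + 228) = -162927 - 1*1/114/227 = -162927 - 1*1/114*1/227 = -162927 - 1/25878 = -4216224907/25878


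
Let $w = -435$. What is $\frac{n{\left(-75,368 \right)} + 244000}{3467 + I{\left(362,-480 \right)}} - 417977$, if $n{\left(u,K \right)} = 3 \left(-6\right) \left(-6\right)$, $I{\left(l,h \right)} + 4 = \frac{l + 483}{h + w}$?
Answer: $- \frac{66192209089}{158390} \approx -4.1791 \cdot 10^{5}$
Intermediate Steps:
$I{\left(l,h \right)} = -4 + \frac{483 + l}{-435 + h}$ ($I{\left(l,h \right)} = -4 + \frac{l + 483}{h - 435} = -4 + \frac{483 + l}{-435 + h}$)
$n{\left(u,K \right)} = 108$ ($n{\left(u,K \right)} = \left(-18\right) \left(-6\right) = 108$)
$\frac{n{\left(-75,368 \right)} + 244000}{3467 + I{\left(362,-480 \right)}} - 417977 = \frac{108 + 244000}{3467 + \frac{2223 + 362 - -1920}{-435 - 480}} - 417977 = \frac{244108}{3467 + \frac{2223 + 362 + 1920}{-915}} - 417977 = \frac{244108}{3467 - \frac{901}{183}} - 417977 = \frac{244108}{\frac{633560}{183}} - 417977 = 244108 \cdot \frac{183}{633560} - 417977 = \frac{11167941}{158390} - 417977 = - \frac{66192209089}{158390}$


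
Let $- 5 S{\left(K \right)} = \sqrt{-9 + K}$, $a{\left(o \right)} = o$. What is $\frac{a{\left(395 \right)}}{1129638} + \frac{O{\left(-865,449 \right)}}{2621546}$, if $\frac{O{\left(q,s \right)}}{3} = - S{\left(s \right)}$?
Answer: $\frac{395}{1129638} + \frac{3 \sqrt{110}}{6553865} \approx 0.00035447$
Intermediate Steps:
$S{\left(K \right)} = - \frac{\sqrt{-9 + K}}{5}$
$O{\left(q,s \right)} = \frac{3 \sqrt{-9 + s}}{5}$ ($O{\left(q,s \right)} = 3 \left(- \frac{\left(-1\right) \sqrt{-9 + s}}{5}\right) = 3 \frac{\sqrt{-9 + s}}{5} = \frac{3 \sqrt{-9 + s}}{5}$)
$\frac{a{\left(395 \right)}}{1129638} + \frac{O{\left(-865,449 \right)}}{2621546} = \frac{395}{1129638} + \frac{\frac{3}{5} \sqrt{-9 + 449}}{2621546} = 395 \cdot \frac{1}{1129638} + \frac{3 \sqrt{440}}{5} \cdot \frac{1}{2621546} = \frac{395}{1129638} + \frac{3 \cdot 2 \sqrt{110}}{5} \cdot \frac{1}{2621546} = \frac{395}{1129638} + \frac{6 \sqrt{110}}{5} \cdot \frac{1}{2621546} = \frac{395}{1129638} + \frac{3 \sqrt{110}}{6553865}$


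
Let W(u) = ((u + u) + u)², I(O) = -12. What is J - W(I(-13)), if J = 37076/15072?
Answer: -4874059/3768 ≈ -1293.5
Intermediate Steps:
W(u) = 9*u² (W(u) = (2*u + u)² = (3*u)² = 9*u²)
J = 9269/3768 (J = 37076*(1/15072) = 9269/3768 ≈ 2.4599)
J - W(I(-13)) = 9269/3768 - 9*(-12)² = 9269/3768 - 9*144 = 9269/3768 - 1*1296 = 9269/3768 - 1296 = -4874059/3768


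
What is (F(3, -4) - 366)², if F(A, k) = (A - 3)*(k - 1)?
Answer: 133956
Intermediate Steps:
F(A, k) = (-1 + k)*(-3 + A) (F(A, k) = (-3 + A)*(-1 + k) = (-1 + k)*(-3 + A))
(F(3, -4) - 366)² = ((3 - 1*3 - 3*(-4) + 3*(-4)) - 366)² = ((3 - 3 + 12 - 12) - 366)² = (0 - 366)² = (-366)² = 133956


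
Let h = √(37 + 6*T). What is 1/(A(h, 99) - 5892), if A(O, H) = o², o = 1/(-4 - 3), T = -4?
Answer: -49/288707 ≈ -0.00016972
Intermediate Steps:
o = -⅐ (o = 1/(-7) = -⅐ ≈ -0.14286)
h = √13 (h = √(37 + 6*(-4)) = √(37 - 24) = √13 ≈ 3.6056)
A(O, H) = 1/49 (A(O, H) = (-⅐)² = 1/49)
1/(A(h, 99) - 5892) = 1/(1/49 - 5892) = 1/(-288707/49) = -49/288707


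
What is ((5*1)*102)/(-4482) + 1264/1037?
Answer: 856063/774639 ≈ 1.1051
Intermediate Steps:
((5*1)*102)/(-4482) + 1264/1037 = (5*102)*(-1/4482) + 1264*(1/1037) = 510*(-1/4482) + 1264/1037 = -85/747 + 1264/1037 = 856063/774639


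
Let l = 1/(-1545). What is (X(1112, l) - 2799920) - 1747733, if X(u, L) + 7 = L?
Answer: -7026134701/1545 ≈ -4.5477e+6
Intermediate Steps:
l = -1/1545 ≈ -0.00064725
X(u, L) = -7 + L
(X(1112, l) - 2799920) - 1747733 = ((-7 - 1/1545) - 2799920) - 1747733 = (-10816/1545 - 2799920) - 1747733 = -4325887216/1545 - 1747733 = -7026134701/1545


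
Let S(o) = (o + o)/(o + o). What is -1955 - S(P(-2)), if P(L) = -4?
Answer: -1956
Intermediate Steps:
S(o) = 1 (S(o) = (2*o)/((2*o)) = (2*o)*(1/(2*o)) = 1)
-1955 - S(P(-2)) = -1955 - 1*1 = -1955 - 1 = -1956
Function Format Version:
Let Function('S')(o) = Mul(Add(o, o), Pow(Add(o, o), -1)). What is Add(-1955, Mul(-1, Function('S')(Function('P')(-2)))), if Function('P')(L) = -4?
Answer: -1956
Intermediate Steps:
Function('S')(o) = 1 (Function('S')(o) = Mul(Mul(2, o), Pow(Mul(2, o), -1)) = Mul(Mul(2, o), Mul(Rational(1, 2), Pow(o, -1))) = 1)
Add(-1955, Mul(-1, Function('S')(Function('P')(-2)))) = Add(-1955, Mul(-1, 1)) = Add(-1955, -1) = -1956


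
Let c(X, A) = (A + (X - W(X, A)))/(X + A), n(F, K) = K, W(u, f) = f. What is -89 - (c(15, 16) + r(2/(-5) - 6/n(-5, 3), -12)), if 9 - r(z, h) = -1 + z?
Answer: -15792/155 ≈ -101.88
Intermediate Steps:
r(z, h) = 10 - z (r(z, h) = 9 - (-1 + z) = 9 + (1 - z) = 10 - z)
c(X, A) = X/(A + X) (c(X, A) = (A + (X - A))/(X + A) = X/(A + X))
-89 - (c(15, 16) + r(2/(-5) - 6/n(-5, 3), -12)) = -89 - (15/(16 + 15) + (10 - (2/(-5) - 6/3))) = -89 - (15/31 + (10 - (2*(-⅕) - 6*⅓))) = -89 - (15*(1/31) + (10 - (-⅖ - 2))) = -89 - (15/31 + (10 - 1*(-12/5))) = -89 - (15/31 + (10 + 12/5)) = -89 - (15/31 + 62/5) = -89 - 1*1997/155 = -89 - 1997/155 = -15792/155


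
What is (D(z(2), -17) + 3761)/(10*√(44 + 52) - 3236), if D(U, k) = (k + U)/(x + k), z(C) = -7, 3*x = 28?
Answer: -70039175/60157052 - 432875*√6/30078526 ≈ -1.1995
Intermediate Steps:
x = 28/3 (x = (⅓)*28 = 28/3 ≈ 9.3333)
D(U, k) = (U + k)/(28/3 + k) (D(U, k) = (k + U)/(28/3 + k) = (U + k)/(28/3 + k))
(D(z(2), -17) + 3761)/(10*√(44 + 52) - 3236) = (3*(-7 - 17)/(28 + 3*(-17)) + 3761)/(10*√(44 + 52) - 3236) = (3*(-24)/(28 - 51) + 3761)/(10*√96 - 3236) = (3*(-24)/(-23) + 3761)/(10*(4*√6) - 3236) = (3*(-1/23)*(-24) + 3761)/(40*√6 - 3236) = (72/23 + 3761)/(-3236 + 40*√6) = 86575/(23*(-3236 + 40*√6))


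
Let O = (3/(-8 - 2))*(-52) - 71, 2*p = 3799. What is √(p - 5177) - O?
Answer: 277/5 + I*√13110/2 ≈ 55.4 + 57.249*I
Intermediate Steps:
p = 3799/2 (p = (½)*3799 = 3799/2 ≈ 1899.5)
O = -277/5 (O = (3/(-10))*(-52) - 71 = (3*(-⅒))*(-52) - 71 = -3/10*(-52) - 71 = 78/5 - 71 = -277/5 ≈ -55.400)
√(p - 5177) - O = √(3799/2 - 5177) - 1*(-277/5) = √(-6555/2) + 277/5 = I*√13110/2 + 277/5 = 277/5 + I*√13110/2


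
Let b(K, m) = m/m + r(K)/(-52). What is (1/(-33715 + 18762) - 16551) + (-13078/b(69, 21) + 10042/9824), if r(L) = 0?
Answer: -2176149376443/73449136 ≈ -29628.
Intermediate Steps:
b(K, m) = 1 (b(K, m) = m/m + 0/(-52) = 1 + 0*(-1/52) = 1 + 0 = 1)
(1/(-33715 + 18762) - 16551) + (-13078/b(69, 21) + 10042/9824) = (1/(-33715 + 18762) - 16551) + (-13078/1 + 10042/9824) = (1/(-14953) - 16551) + (-13078*1 + 10042*(1/9824)) = (-1/14953 - 16551) + (-13078 + 5021/4912) = -247487104/14953 - 64234115/4912 = -2176149376443/73449136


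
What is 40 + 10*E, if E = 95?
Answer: 990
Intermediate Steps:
40 + 10*E = 40 + 10*95 = 40 + 950 = 990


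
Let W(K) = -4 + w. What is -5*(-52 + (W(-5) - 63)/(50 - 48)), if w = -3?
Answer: 435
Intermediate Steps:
W(K) = -7 (W(K) = -4 - 3 = -7)
-5*(-52 + (W(-5) - 63)/(50 - 48)) = -5*(-52 + (-7 - 63)/(50 - 48)) = -5*(-52 - 70/2) = -5*(-52 - 70*½) = -5*(-52 - 35) = -5*(-87) = 435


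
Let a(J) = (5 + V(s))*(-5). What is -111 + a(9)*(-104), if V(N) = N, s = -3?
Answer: 929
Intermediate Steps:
a(J) = -10 (a(J) = (5 - 3)*(-5) = 2*(-5) = -10)
-111 + a(9)*(-104) = -111 - 10*(-104) = -111 + 1040 = 929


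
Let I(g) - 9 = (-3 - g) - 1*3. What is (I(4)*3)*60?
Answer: -180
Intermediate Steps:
I(g) = 3 - g (I(g) = 9 + ((-3 - g) - 1*3) = 9 + ((-3 - g) - 3) = 9 + (-6 - g) = 3 - g)
(I(4)*3)*60 = ((3 - 1*4)*3)*60 = ((3 - 4)*3)*60 = -1*3*60 = -3*60 = -180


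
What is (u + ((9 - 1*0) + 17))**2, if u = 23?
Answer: 2401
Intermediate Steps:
(u + ((9 - 1*0) + 17))**2 = (23 + ((9 - 1*0) + 17))**2 = (23 + ((9 + 0) + 17))**2 = (23 + (9 + 17))**2 = (23 + 26)**2 = 49**2 = 2401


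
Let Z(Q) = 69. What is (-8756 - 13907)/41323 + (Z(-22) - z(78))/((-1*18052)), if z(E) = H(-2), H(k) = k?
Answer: -412046409/745962796 ≈ -0.55237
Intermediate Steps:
z(E) = -2
(-8756 - 13907)/41323 + (Z(-22) - z(78))/((-1*18052)) = (-8756 - 13907)/41323 + (69 - 1*(-2))/((-1*18052)) = -22663*1/41323 + (69 + 2)/(-18052) = -22663/41323 + 71*(-1/18052) = -22663/41323 - 71/18052 = -412046409/745962796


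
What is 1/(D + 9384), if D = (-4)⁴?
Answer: 1/9640 ≈ 0.00010373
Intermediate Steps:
D = 256
1/(D + 9384) = 1/(256 + 9384) = 1/9640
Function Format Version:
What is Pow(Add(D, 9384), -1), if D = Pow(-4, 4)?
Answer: Rational(1, 9640) ≈ 0.00010373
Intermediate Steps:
D = 256
Pow(Add(D, 9384), -1) = Pow(Add(256, 9384), -1) = Pow(9640, -1) = Rational(1, 9640)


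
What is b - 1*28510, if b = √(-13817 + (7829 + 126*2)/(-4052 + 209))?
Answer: -28510 + 2*I*√5669152181/1281 ≈ -28510.0 + 117.55*I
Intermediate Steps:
b = 2*I*√5669152181/1281 (b = √(-13817 + (7829 + 252)/(-3843)) = √(-13817 + 8081*(-1/3843)) = √(-13817 - 8081/3843) = √(-53106812/3843) = 2*I*√5669152181/1281 ≈ 117.55*I)
b - 1*28510 = 2*I*√5669152181/1281 - 1*28510 = 2*I*√5669152181/1281 - 28510 = -28510 + 2*I*√5669152181/1281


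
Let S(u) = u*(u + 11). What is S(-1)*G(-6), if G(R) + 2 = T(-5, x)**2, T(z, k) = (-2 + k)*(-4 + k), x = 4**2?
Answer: -282220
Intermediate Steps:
x = 16
T(z, k) = (-4 + k)*(-2 + k)
S(u) = u*(11 + u)
G(R) = 28222 (G(R) = -2 + (8 + 16**2 - 6*16)**2 = -2 + (8 + 256 - 96)**2 = -2 + 168**2 = -2 + 28224 = 28222)
S(-1)*G(-6) = -(11 - 1)*28222 = -1*10*28222 = -10*28222 = -282220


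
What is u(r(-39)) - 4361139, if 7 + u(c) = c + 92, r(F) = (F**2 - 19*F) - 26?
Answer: -4358818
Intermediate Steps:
r(F) = -26 + F**2 - 19*F
u(c) = 85 + c (u(c) = -7 + (c + 92) = -7 + (92 + c) = 85 + c)
u(r(-39)) - 4361139 = (85 + (-26 + (-39)**2 - 19*(-39))) - 4361139 = (85 + (-26 + 1521 + 741)) - 4361139 = (85 + 2236) - 4361139 = 2321 - 4361139 = -4358818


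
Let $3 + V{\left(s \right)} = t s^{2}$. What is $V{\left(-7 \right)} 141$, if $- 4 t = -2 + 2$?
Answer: $-423$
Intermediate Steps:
$t = 0$ ($t = - \frac{-2 + 2}{4} = \left(- \frac{1}{4}\right) 0 = 0$)
$V{\left(s \right)} = -3$ ($V{\left(s \right)} = -3 + 0 s^{2} = -3 + 0 = -3$)
$V{\left(-7 \right)} 141 = \left(-3\right) 141 = -423$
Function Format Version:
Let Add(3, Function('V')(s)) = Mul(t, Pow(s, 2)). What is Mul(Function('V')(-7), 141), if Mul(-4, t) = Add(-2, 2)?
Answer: -423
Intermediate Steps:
t = 0 (t = Mul(Rational(-1, 4), Add(-2, 2)) = Mul(Rational(-1, 4), 0) = 0)
Function('V')(s) = -3 (Function('V')(s) = Add(-3, Mul(0, Pow(s, 2))) = Add(-3, 0) = -3)
Mul(Function('V')(-7), 141) = Mul(-3, 141) = -423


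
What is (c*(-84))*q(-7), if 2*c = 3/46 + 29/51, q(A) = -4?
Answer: 41636/391 ≈ 106.49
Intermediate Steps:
c = 1487/4692 (c = (3/46 + 29/51)/2 = (½)*(1487/2346) = 1487/4692 ≈ 0.31692)
(c*(-84))*q(-7) = ((1487/4692)*(-84))*(-4) = -10409/391*(-4) = 41636/391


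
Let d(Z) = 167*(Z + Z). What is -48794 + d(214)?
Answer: 22682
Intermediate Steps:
d(Z) = 334*Z (d(Z) = 167*(2*Z) = 334*Z)
-48794 + d(214) = -48794 + 334*214 = -48794 + 71476 = 22682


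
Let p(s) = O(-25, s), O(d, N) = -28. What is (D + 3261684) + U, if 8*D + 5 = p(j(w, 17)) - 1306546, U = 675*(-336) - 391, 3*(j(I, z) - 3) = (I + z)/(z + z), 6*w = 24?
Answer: 22969365/8 ≈ 2.8712e+6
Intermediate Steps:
w = 4 (w = (⅙)*24 = 4)
j(I, z) = 3 + (I + z)/(6*z) (j(I, z) = 3 + ((I + z)/(z + z))/3 = 3 + ((I + z)/((2*z)))/3 = 3 + ((I + z)*(1/(2*z)))/3 = 3 + ((I + z)/(2*z))/3 = 3 + (I + z)/(6*z))
U = -227191 (U = -226800 - 391 = -227191)
p(s) = -28
D = -1306579/8 (D = -5/8 + (-28 - 1306546)/8 = -5/8 + (⅛)*(-1306574) = -5/8 - 653287/4 = -1306579/8 ≈ -1.6332e+5)
(D + 3261684) + U = (-1306579/8 + 3261684) - 227191 = 24786893/8 - 227191 = 22969365/8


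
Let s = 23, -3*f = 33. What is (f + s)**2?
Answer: 144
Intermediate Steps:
f = -11 (f = -1/3*33 = -11)
(f + s)**2 = (-11 + 23)**2 = 12**2 = 144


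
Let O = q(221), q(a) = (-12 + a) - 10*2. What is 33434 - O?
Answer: 33245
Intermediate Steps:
q(a) = -32 + a (q(a) = (-12 + a) - 20 = -32 + a)
O = 189 (O = -32 + 221 = 189)
33434 - O = 33434 - 1*189 = 33434 - 189 = 33245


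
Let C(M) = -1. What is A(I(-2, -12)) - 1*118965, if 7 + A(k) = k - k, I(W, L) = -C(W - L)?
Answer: -118972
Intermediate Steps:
I(W, L) = 1 (I(W, L) = -1*(-1) = 1)
A(k) = -7 (A(k) = -7 + (k - k) = -7 + 0 = -7)
A(I(-2, -12)) - 1*118965 = -7 - 1*118965 = -7 - 118965 = -118972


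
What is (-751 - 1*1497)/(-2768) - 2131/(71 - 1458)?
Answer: 1127073/479902 ≈ 2.3485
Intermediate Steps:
(-751 - 1*1497)/(-2768) - 2131/(71 - 1458) = (-751 - 1497)*(-1/2768) - 2131/(-1387) = -2248*(-1/2768) - 2131*(-1/1387) = 281/346 + 2131/1387 = 1127073/479902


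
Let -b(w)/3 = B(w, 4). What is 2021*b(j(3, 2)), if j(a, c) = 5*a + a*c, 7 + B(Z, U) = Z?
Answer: -84882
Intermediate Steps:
B(Z, U) = -7 + Z
b(w) = 21 - 3*w (b(w) = -3*(-7 + w) = 21 - 3*w)
2021*b(j(3, 2)) = 2021*(21 - 9*(5 + 2)) = 2021*(21 - 9*7) = 2021*(21 - 3*21) = 2021*(21 - 63) = 2021*(-42) = -84882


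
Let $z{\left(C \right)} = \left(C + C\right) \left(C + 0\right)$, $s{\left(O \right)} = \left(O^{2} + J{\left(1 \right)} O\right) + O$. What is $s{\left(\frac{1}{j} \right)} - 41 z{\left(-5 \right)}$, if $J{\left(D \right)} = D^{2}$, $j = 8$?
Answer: $- \frac{131183}{64} \approx -2049.7$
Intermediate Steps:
$s{\left(O \right)} = O^{2} + 2 O$ ($s{\left(O \right)} = \left(O^{2} + 1^{2} O\right) + O = \left(O^{2} + 1 O\right) + O = \left(O^{2} + O\right) + O = \left(O + O^{2}\right) + O = O^{2} + 2 O$)
$z{\left(C \right)} = 2 C^{2}$ ($z{\left(C \right)} = 2 C C = 2 C^{2}$)
$s{\left(\frac{1}{j} \right)} - 41 z{\left(-5 \right)} = \frac{2 + \frac{1}{8}}{8} - 41 \cdot 2 \left(-5\right)^{2} = \frac{2 + \frac{1}{8}}{8} - 41 \cdot 2 \cdot 25 = \frac{1}{8} \cdot \frac{17}{8} - 2050 = \frac{17}{64} - 2050 = - \frac{131183}{64}$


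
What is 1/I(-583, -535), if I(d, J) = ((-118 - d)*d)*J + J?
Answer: 1/145035290 ≈ 6.8949e-9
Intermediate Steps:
I(d, J) = J + J*d*(-118 - d) (I(d, J) = (d*(-118 - d))*J + J = J*d*(-118 - d) + J = J + J*d*(-118 - d))
1/I(-583, -535) = 1/(-535*(1 - 1*(-583)² - 118*(-583))) = 1/(-535*(1 - 1*339889 + 68794)) = 1/(-535*(1 - 339889 + 68794)) = 1/(-535*(-271094)) = 1/145035290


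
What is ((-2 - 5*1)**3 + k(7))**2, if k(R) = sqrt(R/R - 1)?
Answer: 117649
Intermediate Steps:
k(R) = 0 (k(R) = sqrt(1 - 1) = sqrt(0) = 0)
((-2 - 5*1)**3 + k(7))**2 = ((-2 - 5*1)**3 + 0)**2 = ((-2 - 5)**3 + 0)**2 = ((-7)**3 + 0)**2 = (-343 + 0)**2 = (-343)**2 = 117649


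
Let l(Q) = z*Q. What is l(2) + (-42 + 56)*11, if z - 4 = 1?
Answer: 164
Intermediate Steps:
z = 5 (z = 4 + 1 = 5)
l(Q) = 5*Q
l(2) + (-42 + 56)*11 = 5*2 + (-42 + 56)*11 = 10 + 14*11 = 10 + 154 = 164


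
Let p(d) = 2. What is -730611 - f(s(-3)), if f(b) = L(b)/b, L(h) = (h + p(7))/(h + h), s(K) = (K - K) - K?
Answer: -13151003/18 ≈ -7.3061e+5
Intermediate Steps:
s(K) = -K (s(K) = 0 - K = -K)
L(h) = (2 + h)/(2*h) (L(h) = (h + 2)/(h + h) = (2 + h)/((2*h)) = (2 + h)*(1/(2*h)) = (2 + h)/(2*h))
f(b) = (2 + b)/(2*b²) (f(b) = ((2 + b)/(2*b))/b = (2 + b)/(2*b²))
-730611 - f(s(-3)) = -730611 - (2 - 1*(-3))/(2*(-1*(-3))²) = -730611 - (2 + 3)/(2*3²) = -730611 - 5/(2*9) = -730611 - 1*5/18 = -730611 - 5/18 = -13151003/18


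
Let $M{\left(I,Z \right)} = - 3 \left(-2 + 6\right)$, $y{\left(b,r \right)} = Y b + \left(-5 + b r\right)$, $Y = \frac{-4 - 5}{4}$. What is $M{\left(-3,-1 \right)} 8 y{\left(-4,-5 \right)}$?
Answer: $-2304$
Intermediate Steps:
$Y = - \frac{9}{4}$ ($Y = \left(-9\right) \frac{1}{4} = - \frac{9}{4} \approx -2.25$)
$y{\left(b,r \right)} = -5 - \frac{9 b}{4} + b r$ ($y{\left(b,r \right)} = - \frac{9 b}{4} + \left(-5 + b r\right) = -5 - \frac{9 b}{4} + b r$)
$M{\left(I,Z \right)} = -12$ ($M{\left(I,Z \right)} = \left(-3\right) 4 = -12$)
$M{\left(-3,-1 \right)} 8 y{\left(-4,-5 \right)} = \left(-12\right) 8 \left(-5 - -9 - -20\right) = - 96 \left(-5 + 9 + 20\right) = \left(-96\right) 24 = -2304$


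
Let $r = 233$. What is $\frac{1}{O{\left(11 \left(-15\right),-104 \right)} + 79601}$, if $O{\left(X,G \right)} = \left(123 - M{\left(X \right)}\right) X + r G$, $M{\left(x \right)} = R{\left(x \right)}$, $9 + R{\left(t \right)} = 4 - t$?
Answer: $\frac{1}{61474} \approx 1.6267 \cdot 10^{-5}$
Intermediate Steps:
$R{\left(t \right)} = -5 - t$ ($R{\left(t \right)} = -9 - \left(-4 + t\right) = -5 - t$)
$M{\left(x \right)} = -5 - x$
$O{\left(X,G \right)} = 233 G + X \left(128 + X\right)$ ($O{\left(X,G \right)} = \left(123 - \left(-5 - X\right)\right) X + 233 G = \left(123 + \left(5 + X\right)\right) X + 233 G = \left(128 + X\right) X + 233 G = X \left(128 + X\right) + 233 G = 233 G + X \left(128 + X\right)$)
$\frac{1}{O{\left(11 \left(-15\right),-104 \right)} + 79601} = \frac{1}{\left(\left(11 \left(-15\right)\right)^{2} + 128 \cdot 11 \left(-15\right) + 233 \left(-104\right)\right) + 79601} = \frac{1}{\left(\left(-165\right)^{2} + 128 \left(-165\right) - 24232\right) + 79601} = \frac{1}{\left(27225 - 21120 - 24232\right) + 79601} = \frac{1}{-18127 + 79601} = \frac{1}{61474}$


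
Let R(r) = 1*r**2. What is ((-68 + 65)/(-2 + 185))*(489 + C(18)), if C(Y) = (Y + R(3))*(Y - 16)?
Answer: -543/61 ≈ -8.9016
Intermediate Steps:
R(r) = r**2
C(Y) = (-16 + Y)*(9 + Y) (C(Y) = (Y + 3**2)*(Y - 16) = (Y + 9)*(-16 + Y) = (9 + Y)*(-16 + Y) = (-16 + Y)*(9 + Y))
((-68 + 65)/(-2 + 185))*(489 + C(18)) = ((-68 + 65)/(-2 + 185))*(489 + (-144 + 18**2 - 7*18)) = (-3/183)*(489 + (-144 + 324 - 126)) = (-3*1/183)*(489 + 54) = -1/61*543 = -543/61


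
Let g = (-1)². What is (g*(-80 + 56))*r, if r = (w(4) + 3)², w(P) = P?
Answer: -1176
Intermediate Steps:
r = 49 (r = (4 + 3)² = 7² = 49)
g = 1
(g*(-80 + 56))*r = (1*(-80 + 56))*49 = (1*(-24))*49 = -24*49 = -1176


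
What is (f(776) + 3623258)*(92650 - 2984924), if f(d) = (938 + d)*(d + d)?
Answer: -18173273959764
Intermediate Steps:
f(d) = 2*d*(938 + d) (f(d) = (938 + d)*(2*d) = 2*d*(938 + d))
(f(776) + 3623258)*(92650 - 2984924) = (2*776*(938 + 776) + 3623258)*(92650 - 2984924) = (2*776*1714 + 3623258)*(-2892274) = (2660128 + 3623258)*(-2892274) = 6283386*(-2892274) = -18173273959764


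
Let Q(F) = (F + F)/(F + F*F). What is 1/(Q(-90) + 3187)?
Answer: 89/283641 ≈ 0.00031378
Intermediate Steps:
Q(F) = 2*F/(F + F²) (Q(F) = (2*F)/(F + F²) = 2*F/(F + F²))
1/(Q(-90) + 3187) = 1/(2/(1 - 90) + 3187) = 1/(2/(-89) + 3187) = 1/(2*(-1/89) + 3187) = 1/(-2/89 + 3187) = 1/(283641/89) = 89/283641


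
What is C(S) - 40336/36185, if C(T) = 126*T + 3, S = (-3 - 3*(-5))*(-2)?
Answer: -109355221/36185 ≈ -3022.1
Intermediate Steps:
S = -24 (S = (-3 + 15)*(-2) = 12*(-2) = -24)
C(T) = 3 + 126*T
C(S) - 40336/36185 = (3 + 126*(-24)) - 40336/36185 = (3 - 3024) - 40336*1/36185 = -3021 - 40336/36185 = -109355221/36185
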